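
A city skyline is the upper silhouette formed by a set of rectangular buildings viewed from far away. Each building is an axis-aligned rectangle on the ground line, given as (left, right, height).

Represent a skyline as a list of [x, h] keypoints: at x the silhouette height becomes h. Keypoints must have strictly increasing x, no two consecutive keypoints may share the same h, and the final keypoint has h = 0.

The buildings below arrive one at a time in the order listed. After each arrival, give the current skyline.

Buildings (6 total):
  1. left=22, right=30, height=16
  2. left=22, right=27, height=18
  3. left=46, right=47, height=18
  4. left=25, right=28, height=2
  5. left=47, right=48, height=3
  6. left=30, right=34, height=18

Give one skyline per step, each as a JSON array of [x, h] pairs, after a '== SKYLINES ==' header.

== SKYLINES ==
[[22,16],[30,0]]
[[22,18],[27,16],[30,0]]
[[22,18],[27,16],[30,0],[46,18],[47,0]]
[[22,18],[27,16],[30,0],[46,18],[47,0]]
[[22,18],[27,16],[30,0],[46,18],[47,3],[48,0]]
[[22,18],[27,16],[30,18],[34,0],[46,18],[47,3],[48,0]]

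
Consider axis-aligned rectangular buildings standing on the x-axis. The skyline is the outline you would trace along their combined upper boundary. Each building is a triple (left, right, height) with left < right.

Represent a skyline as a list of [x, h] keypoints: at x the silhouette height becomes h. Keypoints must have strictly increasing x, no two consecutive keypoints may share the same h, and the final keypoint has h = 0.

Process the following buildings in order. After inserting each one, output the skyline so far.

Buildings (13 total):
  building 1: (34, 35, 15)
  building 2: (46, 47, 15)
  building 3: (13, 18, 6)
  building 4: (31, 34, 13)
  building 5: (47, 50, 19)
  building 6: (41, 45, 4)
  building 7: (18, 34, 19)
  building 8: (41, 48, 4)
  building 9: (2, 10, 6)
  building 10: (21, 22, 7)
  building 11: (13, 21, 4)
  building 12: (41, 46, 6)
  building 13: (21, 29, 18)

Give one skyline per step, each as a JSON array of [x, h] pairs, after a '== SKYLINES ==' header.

== SKYLINES ==
[[34,15],[35,0]]
[[34,15],[35,0],[46,15],[47,0]]
[[13,6],[18,0],[34,15],[35,0],[46,15],[47,0]]
[[13,6],[18,0],[31,13],[34,15],[35,0],[46,15],[47,0]]
[[13,6],[18,0],[31,13],[34,15],[35,0],[46,15],[47,19],[50,0]]
[[13,6],[18,0],[31,13],[34,15],[35,0],[41,4],[45,0],[46,15],[47,19],[50,0]]
[[13,6],[18,19],[34,15],[35,0],[41,4],[45,0],[46,15],[47,19],[50,0]]
[[13,6],[18,19],[34,15],[35,0],[41,4],[46,15],[47,19],[50,0]]
[[2,6],[10,0],[13,6],[18,19],[34,15],[35,0],[41,4],[46,15],[47,19],[50,0]]
[[2,6],[10,0],[13,6],[18,19],[34,15],[35,0],[41,4],[46,15],[47,19],[50,0]]
[[2,6],[10,0],[13,6],[18,19],[34,15],[35,0],[41,4],[46,15],[47,19],[50,0]]
[[2,6],[10,0],[13,6],[18,19],[34,15],[35,0],[41,6],[46,15],[47,19],[50,0]]
[[2,6],[10,0],[13,6],[18,19],[34,15],[35,0],[41,6],[46,15],[47,19],[50,0]]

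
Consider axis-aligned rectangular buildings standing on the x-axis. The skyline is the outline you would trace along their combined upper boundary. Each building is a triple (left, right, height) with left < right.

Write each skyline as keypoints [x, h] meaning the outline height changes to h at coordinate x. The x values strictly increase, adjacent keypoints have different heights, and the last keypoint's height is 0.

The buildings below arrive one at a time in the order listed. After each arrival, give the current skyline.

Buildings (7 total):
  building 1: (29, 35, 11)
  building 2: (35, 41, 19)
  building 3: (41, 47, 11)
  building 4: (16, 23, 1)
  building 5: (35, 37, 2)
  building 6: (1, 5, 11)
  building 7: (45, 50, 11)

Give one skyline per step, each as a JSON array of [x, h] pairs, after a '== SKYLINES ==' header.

== SKYLINES ==
[[29,11],[35,0]]
[[29,11],[35,19],[41,0]]
[[29,11],[35,19],[41,11],[47,0]]
[[16,1],[23,0],[29,11],[35,19],[41,11],[47,0]]
[[16,1],[23,0],[29,11],[35,19],[41,11],[47,0]]
[[1,11],[5,0],[16,1],[23,0],[29,11],[35,19],[41,11],[47,0]]
[[1,11],[5,0],[16,1],[23,0],[29,11],[35,19],[41,11],[50,0]]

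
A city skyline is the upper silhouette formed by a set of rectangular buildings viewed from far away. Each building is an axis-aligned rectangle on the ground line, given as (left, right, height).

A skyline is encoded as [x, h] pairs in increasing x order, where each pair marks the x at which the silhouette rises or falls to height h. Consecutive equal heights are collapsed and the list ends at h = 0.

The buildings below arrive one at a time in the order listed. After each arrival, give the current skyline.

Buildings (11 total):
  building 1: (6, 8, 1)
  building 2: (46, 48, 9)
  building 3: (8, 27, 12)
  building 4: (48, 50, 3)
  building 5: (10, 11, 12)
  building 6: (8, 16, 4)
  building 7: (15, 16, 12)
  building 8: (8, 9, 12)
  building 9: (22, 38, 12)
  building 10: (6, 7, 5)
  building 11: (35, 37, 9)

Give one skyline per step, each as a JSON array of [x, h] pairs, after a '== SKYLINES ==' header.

== SKYLINES ==
[[6,1],[8,0]]
[[6,1],[8,0],[46,9],[48,0]]
[[6,1],[8,12],[27,0],[46,9],[48,0]]
[[6,1],[8,12],[27,0],[46,9],[48,3],[50,0]]
[[6,1],[8,12],[27,0],[46,9],[48,3],[50,0]]
[[6,1],[8,12],[27,0],[46,9],[48,3],[50,0]]
[[6,1],[8,12],[27,0],[46,9],[48,3],[50,0]]
[[6,1],[8,12],[27,0],[46,9],[48,3],[50,0]]
[[6,1],[8,12],[38,0],[46,9],[48,3],[50,0]]
[[6,5],[7,1],[8,12],[38,0],[46,9],[48,3],[50,0]]
[[6,5],[7,1],[8,12],[38,0],[46,9],[48,3],[50,0]]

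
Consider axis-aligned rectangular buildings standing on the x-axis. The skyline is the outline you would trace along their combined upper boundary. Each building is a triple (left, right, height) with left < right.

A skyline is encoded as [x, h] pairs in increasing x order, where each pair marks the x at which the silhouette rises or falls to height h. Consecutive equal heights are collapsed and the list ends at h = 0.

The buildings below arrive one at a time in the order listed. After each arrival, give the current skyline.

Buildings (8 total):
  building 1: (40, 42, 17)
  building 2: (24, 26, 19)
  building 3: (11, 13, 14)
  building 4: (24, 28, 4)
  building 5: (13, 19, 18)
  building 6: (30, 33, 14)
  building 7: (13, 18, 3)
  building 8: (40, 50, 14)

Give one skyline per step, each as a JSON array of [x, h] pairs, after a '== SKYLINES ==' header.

== SKYLINES ==
[[40,17],[42,0]]
[[24,19],[26,0],[40,17],[42,0]]
[[11,14],[13,0],[24,19],[26,0],[40,17],[42,0]]
[[11,14],[13,0],[24,19],[26,4],[28,0],[40,17],[42,0]]
[[11,14],[13,18],[19,0],[24,19],[26,4],[28,0],[40,17],[42,0]]
[[11,14],[13,18],[19,0],[24,19],[26,4],[28,0],[30,14],[33,0],[40,17],[42,0]]
[[11,14],[13,18],[19,0],[24,19],[26,4],[28,0],[30,14],[33,0],[40,17],[42,0]]
[[11,14],[13,18],[19,0],[24,19],[26,4],[28,0],[30,14],[33,0],[40,17],[42,14],[50,0]]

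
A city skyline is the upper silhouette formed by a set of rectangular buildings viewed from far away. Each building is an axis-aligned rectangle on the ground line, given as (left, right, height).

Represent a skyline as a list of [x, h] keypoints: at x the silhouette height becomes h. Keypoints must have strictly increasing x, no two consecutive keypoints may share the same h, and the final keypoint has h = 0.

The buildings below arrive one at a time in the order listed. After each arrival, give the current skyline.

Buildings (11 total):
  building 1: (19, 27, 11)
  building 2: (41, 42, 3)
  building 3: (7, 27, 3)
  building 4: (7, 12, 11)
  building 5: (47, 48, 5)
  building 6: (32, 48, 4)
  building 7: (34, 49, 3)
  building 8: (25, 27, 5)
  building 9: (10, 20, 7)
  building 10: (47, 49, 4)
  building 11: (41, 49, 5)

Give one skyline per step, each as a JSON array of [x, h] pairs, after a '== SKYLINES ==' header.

== SKYLINES ==
[[19,11],[27,0]]
[[19,11],[27,0],[41,3],[42,0]]
[[7,3],[19,11],[27,0],[41,3],[42,0]]
[[7,11],[12,3],[19,11],[27,0],[41,3],[42,0]]
[[7,11],[12,3],[19,11],[27,0],[41,3],[42,0],[47,5],[48,0]]
[[7,11],[12,3],[19,11],[27,0],[32,4],[47,5],[48,0]]
[[7,11],[12,3],[19,11],[27,0],[32,4],[47,5],[48,3],[49,0]]
[[7,11],[12,3],[19,11],[27,0],[32,4],[47,5],[48,3],[49,0]]
[[7,11],[12,7],[19,11],[27,0],[32,4],[47,5],[48,3],[49,0]]
[[7,11],[12,7],[19,11],[27,0],[32,4],[47,5],[48,4],[49,0]]
[[7,11],[12,7],[19,11],[27,0],[32,4],[41,5],[49,0]]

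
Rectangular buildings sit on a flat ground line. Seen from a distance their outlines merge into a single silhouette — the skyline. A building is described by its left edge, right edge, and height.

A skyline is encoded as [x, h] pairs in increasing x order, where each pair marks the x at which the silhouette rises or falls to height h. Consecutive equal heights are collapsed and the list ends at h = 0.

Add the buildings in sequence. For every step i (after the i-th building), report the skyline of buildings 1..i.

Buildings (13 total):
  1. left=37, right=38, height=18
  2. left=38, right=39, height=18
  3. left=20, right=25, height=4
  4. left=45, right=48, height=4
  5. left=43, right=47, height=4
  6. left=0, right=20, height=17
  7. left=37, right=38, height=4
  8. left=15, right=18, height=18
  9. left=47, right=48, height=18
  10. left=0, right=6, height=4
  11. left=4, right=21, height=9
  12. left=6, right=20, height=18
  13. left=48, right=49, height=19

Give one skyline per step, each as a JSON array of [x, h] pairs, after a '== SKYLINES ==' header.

== SKYLINES ==
[[37,18],[38,0]]
[[37,18],[39,0]]
[[20,4],[25,0],[37,18],[39,0]]
[[20,4],[25,0],[37,18],[39,0],[45,4],[48,0]]
[[20,4],[25,0],[37,18],[39,0],[43,4],[48,0]]
[[0,17],[20,4],[25,0],[37,18],[39,0],[43,4],[48,0]]
[[0,17],[20,4],[25,0],[37,18],[39,0],[43,4],[48,0]]
[[0,17],[15,18],[18,17],[20,4],[25,0],[37,18],[39,0],[43,4],[48,0]]
[[0,17],[15,18],[18,17],[20,4],[25,0],[37,18],[39,0],[43,4],[47,18],[48,0]]
[[0,17],[15,18],[18,17],[20,4],[25,0],[37,18],[39,0],[43,4],[47,18],[48,0]]
[[0,17],[15,18],[18,17],[20,9],[21,4],[25,0],[37,18],[39,0],[43,4],[47,18],[48,0]]
[[0,17],[6,18],[20,9],[21,4],[25,0],[37,18],[39,0],[43,4],[47,18],[48,0]]
[[0,17],[6,18],[20,9],[21,4],[25,0],[37,18],[39,0],[43,4],[47,18],[48,19],[49,0]]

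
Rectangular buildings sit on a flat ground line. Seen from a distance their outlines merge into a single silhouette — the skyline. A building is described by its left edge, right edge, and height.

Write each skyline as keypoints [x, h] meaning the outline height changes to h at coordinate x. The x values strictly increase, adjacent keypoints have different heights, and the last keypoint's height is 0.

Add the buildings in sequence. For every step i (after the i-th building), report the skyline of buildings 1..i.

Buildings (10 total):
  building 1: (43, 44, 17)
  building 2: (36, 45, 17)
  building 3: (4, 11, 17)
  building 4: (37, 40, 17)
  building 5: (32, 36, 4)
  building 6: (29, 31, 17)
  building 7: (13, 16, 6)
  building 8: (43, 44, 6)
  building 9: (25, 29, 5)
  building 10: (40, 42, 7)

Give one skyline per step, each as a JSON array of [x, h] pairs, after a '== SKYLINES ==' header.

== SKYLINES ==
[[43,17],[44,0]]
[[36,17],[45,0]]
[[4,17],[11,0],[36,17],[45,0]]
[[4,17],[11,0],[36,17],[45,0]]
[[4,17],[11,0],[32,4],[36,17],[45,0]]
[[4,17],[11,0],[29,17],[31,0],[32,4],[36,17],[45,0]]
[[4,17],[11,0],[13,6],[16,0],[29,17],[31,0],[32,4],[36,17],[45,0]]
[[4,17],[11,0],[13,6],[16,0],[29,17],[31,0],[32,4],[36,17],[45,0]]
[[4,17],[11,0],[13,6],[16,0],[25,5],[29,17],[31,0],[32,4],[36,17],[45,0]]
[[4,17],[11,0],[13,6],[16,0],[25,5],[29,17],[31,0],[32,4],[36,17],[45,0]]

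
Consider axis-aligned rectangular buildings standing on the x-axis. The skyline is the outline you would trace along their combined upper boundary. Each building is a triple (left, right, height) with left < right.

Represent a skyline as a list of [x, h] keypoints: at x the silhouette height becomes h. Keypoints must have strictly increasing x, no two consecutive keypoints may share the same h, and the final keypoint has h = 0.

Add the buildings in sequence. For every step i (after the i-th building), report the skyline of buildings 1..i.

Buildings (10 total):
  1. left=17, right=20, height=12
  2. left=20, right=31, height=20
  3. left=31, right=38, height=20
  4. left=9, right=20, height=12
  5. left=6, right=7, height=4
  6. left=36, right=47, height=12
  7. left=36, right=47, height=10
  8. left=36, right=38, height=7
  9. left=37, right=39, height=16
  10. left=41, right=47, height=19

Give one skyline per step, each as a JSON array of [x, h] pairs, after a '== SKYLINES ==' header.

== SKYLINES ==
[[17,12],[20,0]]
[[17,12],[20,20],[31,0]]
[[17,12],[20,20],[38,0]]
[[9,12],[20,20],[38,0]]
[[6,4],[7,0],[9,12],[20,20],[38,0]]
[[6,4],[7,0],[9,12],[20,20],[38,12],[47,0]]
[[6,4],[7,0],[9,12],[20,20],[38,12],[47,0]]
[[6,4],[7,0],[9,12],[20,20],[38,12],[47,0]]
[[6,4],[7,0],[9,12],[20,20],[38,16],[39,12],[47,0]]
[[6,4],[7,0],[9,12],[20,20],[38,16],[39,12],[41,19],[47,0]]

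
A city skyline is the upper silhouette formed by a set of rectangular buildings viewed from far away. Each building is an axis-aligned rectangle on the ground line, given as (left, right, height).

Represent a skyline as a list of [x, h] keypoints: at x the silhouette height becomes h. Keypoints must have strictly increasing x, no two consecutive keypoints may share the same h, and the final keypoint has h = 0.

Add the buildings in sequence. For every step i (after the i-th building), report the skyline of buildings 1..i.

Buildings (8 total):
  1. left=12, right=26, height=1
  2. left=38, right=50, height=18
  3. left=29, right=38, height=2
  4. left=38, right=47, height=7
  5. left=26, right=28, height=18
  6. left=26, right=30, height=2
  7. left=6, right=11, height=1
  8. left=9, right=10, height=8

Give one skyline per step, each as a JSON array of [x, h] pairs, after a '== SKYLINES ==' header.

== SKYLINES ==
[[12,1],[26,0]]
[[12,1],[26,0],[38,18],[50,0]]
[[12,1],[26,0],[29,2],[38,18],[50,0]]
[[12,1],[26,0],[29,2],[38,18],[50,0]]
[[12,1],[26,18],[28,0],[29,2],[38,18],[50,0]]
[[12,1],[26,18],[28,2],[38,18],[50,0]]
[[6,1],[11,0],[12,1],[26,18],[28,2],[38,18],[50,0]]
[[6,1],[9,8],[10,1],[11,0],[12,1],[26,18],[28,2],[38,18],[50,0]]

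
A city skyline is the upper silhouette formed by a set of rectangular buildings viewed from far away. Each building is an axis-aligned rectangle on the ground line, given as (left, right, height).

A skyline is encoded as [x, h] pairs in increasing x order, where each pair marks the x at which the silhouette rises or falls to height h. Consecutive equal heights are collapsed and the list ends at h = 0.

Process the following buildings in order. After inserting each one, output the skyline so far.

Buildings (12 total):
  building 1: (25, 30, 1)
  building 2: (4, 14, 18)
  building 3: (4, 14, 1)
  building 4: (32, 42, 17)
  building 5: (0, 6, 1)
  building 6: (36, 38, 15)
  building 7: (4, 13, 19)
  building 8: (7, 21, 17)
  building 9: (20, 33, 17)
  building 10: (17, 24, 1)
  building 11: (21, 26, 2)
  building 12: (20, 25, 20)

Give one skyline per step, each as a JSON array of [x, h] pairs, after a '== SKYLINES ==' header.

== SKYLINES ==
[[25,1],[30,0]]
[[4,18],[14,0],[25,1],[30,0]]
[[4,18],[14,0],[25,1],[30,0]]
[[4,18],[14,0],[25,1],[30,0],[32,17],[42,0]]
[[0,1],[4,18],[14,0],[25,1],[30,0],[32,17],[42,0]]
[[0,1],[4,18],[14,0],[25,1],[30,0],[32,17],[42,0]]
[[0,1],[4,19],[13,18],[14,0],[25,1],[30,0],[32,17],[42,0]]
[[0,1],[4,19],[13,18],[14,17],[21,0],[25,1],[30,0],[32,17],[42,0]]
[[0,1],[4,19],[13,18],[14,17],[42,0]]
[[0,1],[4,19],[13,18],[14,17],[42,0]]
[[0,1],[4,19],[13,18],[14,17],[42,0]]
[[0,1],[4,19],[13,18],[14,17],[20,20],[25,17],[42,0]]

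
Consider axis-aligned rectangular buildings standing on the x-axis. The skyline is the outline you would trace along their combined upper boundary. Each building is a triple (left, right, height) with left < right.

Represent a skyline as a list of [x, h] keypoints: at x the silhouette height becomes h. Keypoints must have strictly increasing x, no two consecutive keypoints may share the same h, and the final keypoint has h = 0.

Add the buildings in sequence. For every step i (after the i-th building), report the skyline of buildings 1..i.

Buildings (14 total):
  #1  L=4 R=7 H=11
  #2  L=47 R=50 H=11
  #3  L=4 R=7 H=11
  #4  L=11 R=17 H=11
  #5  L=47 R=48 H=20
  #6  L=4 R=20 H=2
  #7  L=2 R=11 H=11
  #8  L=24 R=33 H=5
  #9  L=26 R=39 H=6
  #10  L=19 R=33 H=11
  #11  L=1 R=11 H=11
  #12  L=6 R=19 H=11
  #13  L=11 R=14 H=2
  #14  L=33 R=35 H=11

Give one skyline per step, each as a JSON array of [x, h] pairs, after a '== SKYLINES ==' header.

== SKYLINES ==
[[4,11],[7,0]]
[[4,11],[7,0],[47,11],[50,0]]
[[4,11],[7,0],[47,11],[50,0]]
[[4,11],[7,0],[11,11],[17,0],[47,11],[50,0]]
[[4,11],[7,0],[11,11],[17,0],[47,20],[48,11],[50,0]]
[[4,11],[7,2],[11,11],[17,2],[20,0],[47,20],[48,11],[50,0]]
[[2,11],[17,2],[20,0],[47,20],[48,11],[50,0]]
[[2,11],[17,2],[20,0],[24,5],[33,0],[47,20],[48,11],[50,0]]
[[2,11],[17,2],[20,0],[24,5],[26,6],[39,0],[47,20],[48,11],[50,0]]
[[2,11],[17,2],[19,11],[33,6],[39,0],[47,20],[48,11],[50,0]]
[[1,11],[17,2],[19,11],[33,6],[39,0],[47,20],[48,11],[50,0]]
[[1,11],[33,6],[39,0],[47,20],[48,11],[50,0]]
[[1,11],[33,6],[39,0],[47,20],[48,11],[50,0]]
[[1,11],[35,6],[39,0],[47,20],[48,11],[50,0]]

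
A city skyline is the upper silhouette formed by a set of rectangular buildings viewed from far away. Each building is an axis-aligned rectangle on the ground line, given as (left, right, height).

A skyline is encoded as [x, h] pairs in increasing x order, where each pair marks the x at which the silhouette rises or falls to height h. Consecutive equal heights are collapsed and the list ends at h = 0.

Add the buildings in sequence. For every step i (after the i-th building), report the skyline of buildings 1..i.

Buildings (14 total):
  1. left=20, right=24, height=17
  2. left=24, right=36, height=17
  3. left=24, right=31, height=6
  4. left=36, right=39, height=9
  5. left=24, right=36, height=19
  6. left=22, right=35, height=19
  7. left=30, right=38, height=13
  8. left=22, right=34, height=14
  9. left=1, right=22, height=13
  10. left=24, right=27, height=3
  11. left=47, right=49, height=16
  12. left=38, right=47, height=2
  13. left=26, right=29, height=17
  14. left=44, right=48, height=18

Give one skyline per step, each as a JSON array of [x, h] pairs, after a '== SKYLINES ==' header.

== SKYLINES ==
[[20,17],[24,0]]
[[20,17],[36,0]]
[[20,17],[36,0]]
[[20,17],[36,9],[39,0]]
[[20,17],[24,19],[36,9],[39,0]]
[[20,17],[22,19],[36,9],[39,0]]
[[20,17],[22,19],[36,13],[38,9],[39,0]]
[[20,17],[22,19],[36,13],[38,9],[39,0]]
[[1,13],[20,17],[22,19],[36,13],[38,9],[39,0]]
[[1,13],[20,17],[22,19],[36,13],[38,9],[39,0]]
[[1,13],[20,17],[22,19],[36,13],[38,9],[39,0],[47,16],[49,0]]
[[1,13],[20,17],[22,19],[36,13],[38,9],[39,2],[47,16],[49,0]]
[[1,13],[20,17],[22,19],[36,13],[38,9],[39,2],[47,16],[49,0]]
[[1,13],[20,17],[22,19],[36,13],[38,9],[39,2],[44,18],[48,16],[49,0]]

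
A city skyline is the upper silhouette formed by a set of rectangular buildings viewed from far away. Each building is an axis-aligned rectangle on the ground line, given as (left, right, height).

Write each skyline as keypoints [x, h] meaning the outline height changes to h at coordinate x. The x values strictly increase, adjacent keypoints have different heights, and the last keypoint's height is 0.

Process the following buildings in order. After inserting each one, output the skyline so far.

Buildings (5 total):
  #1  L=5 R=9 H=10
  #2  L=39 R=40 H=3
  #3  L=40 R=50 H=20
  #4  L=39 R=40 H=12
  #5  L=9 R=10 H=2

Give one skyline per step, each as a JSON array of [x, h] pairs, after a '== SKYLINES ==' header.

== SKYLINES ==
[[5,10],[9,0]]
[[5,10],[9,0],[39,3],[40,0]]
[[5,10],[9,0],[39,3],[40,20],[50,0]]
[[5,10],[9,0],[39,12],[40,20],[50,0]]
[[5,10],[9,2],[10,0],[39,12],[40,20],[50,0]]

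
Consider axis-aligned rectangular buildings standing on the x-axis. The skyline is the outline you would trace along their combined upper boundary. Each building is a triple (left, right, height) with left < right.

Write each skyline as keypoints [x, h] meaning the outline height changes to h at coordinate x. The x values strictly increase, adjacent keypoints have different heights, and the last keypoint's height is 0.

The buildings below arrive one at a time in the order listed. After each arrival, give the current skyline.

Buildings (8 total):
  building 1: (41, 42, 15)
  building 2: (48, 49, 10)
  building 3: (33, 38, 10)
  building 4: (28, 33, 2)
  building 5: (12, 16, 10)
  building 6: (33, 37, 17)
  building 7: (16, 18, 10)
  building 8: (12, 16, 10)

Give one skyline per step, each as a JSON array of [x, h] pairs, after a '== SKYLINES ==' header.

== SKYLINES ==
[[41,15],[42,0]]
[[41,15],[42,0],[48,10],[49,0]]
[[33,10],[38,0],[41,15],[42,0],[48,10],[49,0]]
[[28,2],[33,10],[38,0],[41,15],[42,0],[48,10],[49,0]]
[[12,10],[16,0],[28,2],[33,10],[38,0],[41,15],[42,0],[48,10],[49,0]]
[[12,10],[16,0],[28,2],[33,17],[37,10],[38,0],[41,15],[42,0],[48,10],[49,0]]
[[12,10],[18,0],[28,2],[33,17],[37,10],[38,0],[41,15],[42,0],[48,10],[49,0]]
[[12,10],[18,0],[28,2],[33,17],[37,10],[38,0],[41,15],[42,0],[48,10],[49,0]]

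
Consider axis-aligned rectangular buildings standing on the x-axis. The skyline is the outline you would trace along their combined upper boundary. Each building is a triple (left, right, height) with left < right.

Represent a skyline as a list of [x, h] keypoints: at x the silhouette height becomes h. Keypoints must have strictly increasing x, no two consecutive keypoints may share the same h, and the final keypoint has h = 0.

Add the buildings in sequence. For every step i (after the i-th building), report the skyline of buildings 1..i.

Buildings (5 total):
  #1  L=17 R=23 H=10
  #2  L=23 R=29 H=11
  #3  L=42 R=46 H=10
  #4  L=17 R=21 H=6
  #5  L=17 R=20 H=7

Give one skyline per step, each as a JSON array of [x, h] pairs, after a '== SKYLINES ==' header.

== SKYLINES ==
[[17,10],[23,0]]
[[17,10],[23,11],[29,0]]
[[17,10],[23,11],[29,0],[42,10],[46,0]]
[[17,10],[23,11],[29,0],[42,10],[46,0]]
[[17,10],[23,11],[29,0],[42,10],[46,0]]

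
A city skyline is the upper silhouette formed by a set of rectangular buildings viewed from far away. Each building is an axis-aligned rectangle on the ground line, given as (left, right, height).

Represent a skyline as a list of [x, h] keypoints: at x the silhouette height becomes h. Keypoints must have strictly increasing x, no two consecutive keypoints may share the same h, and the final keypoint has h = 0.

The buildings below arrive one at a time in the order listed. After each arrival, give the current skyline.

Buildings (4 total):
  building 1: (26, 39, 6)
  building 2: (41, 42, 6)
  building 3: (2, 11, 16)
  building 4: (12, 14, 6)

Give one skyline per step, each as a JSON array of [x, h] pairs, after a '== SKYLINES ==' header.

== SKYLINES ==
[[26,6],[39,0]]
[[26,6],[39,0],[41,6],[42,0]]
[[2,16],[11,0],[26,6],[39,0],[41,6],[42,0]]
[[2,16],[11,0],[12,6],[14,0],[26,6],[39,0],[41,6],[42,0]]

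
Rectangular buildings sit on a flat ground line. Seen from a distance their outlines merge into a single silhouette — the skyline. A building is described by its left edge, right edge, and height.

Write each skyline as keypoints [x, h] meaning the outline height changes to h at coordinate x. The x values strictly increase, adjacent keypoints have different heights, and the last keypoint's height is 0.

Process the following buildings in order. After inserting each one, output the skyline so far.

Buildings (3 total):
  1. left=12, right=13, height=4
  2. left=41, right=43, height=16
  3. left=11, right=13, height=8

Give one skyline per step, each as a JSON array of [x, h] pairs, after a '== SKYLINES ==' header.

== SKYLINES ==
[[12,4],[13,0]]
[[12,4],[13,0],[41,16],[43,0]]
[[11,8],[13,0],[41,16],[43,0]]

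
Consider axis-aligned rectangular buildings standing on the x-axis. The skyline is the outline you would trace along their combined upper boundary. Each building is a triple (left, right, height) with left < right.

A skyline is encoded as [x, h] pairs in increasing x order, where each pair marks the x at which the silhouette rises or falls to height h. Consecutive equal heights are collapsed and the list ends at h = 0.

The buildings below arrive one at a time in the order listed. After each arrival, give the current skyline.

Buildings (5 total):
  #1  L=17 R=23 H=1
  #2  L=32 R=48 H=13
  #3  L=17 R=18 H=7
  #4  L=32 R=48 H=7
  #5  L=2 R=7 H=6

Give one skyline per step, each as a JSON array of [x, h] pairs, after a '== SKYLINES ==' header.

== SKYLINES ==
[[17,1],[23,0]]
[[17,1],[23,0],[32,13],[48,0]]
[[17,7],[18,1],[23,0],[32,13],[48,0]]
[[17,7],[18,1],[23,0],[32,13],[48,0]]
[[2,6],[7,0],[17,7],[18,1],[23,0],[32,13],[48,0]]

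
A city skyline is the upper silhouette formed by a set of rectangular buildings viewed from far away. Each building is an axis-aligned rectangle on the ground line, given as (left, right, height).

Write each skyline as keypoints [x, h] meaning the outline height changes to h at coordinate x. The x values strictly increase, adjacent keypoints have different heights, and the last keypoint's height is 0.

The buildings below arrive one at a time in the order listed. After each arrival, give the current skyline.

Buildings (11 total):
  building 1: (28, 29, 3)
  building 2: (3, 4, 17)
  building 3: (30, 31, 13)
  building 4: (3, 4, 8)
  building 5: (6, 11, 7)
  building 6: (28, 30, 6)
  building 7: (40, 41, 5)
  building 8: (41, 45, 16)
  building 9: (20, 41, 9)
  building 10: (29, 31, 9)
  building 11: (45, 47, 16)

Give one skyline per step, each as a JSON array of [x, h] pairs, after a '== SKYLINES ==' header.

== SKYLINES ==
[[28,3],[29,0]]
[[3,17],[4,0],[28,3],[29,0]]
[[3,17],[4,0],[28,3],[29,0],[30,13],[31,0]]
[[3,17],[4,0],[28,3],[29,0],[30,13],[31,0]]
[[3,17],[4,0],[6,7],[11,0],[28,3],[29,0],[30,13],[31,0]]
[[3,17],[4,0],[6,7],[11,0],[28,6],[30,13],[31,0]]
[[3,17],[4,0],[6,7],[11,0],[28,6],[30,13],[31,0],[40,5],[41,0]]
[[3,17],[4,0],[6,7],[11,0],[28,6],[30,13],[31,0],[40,5],[41,16],[45,0]]
[[3,17],[4,0],[6,7],[11,0],[20,9],[30,13],[31,9],[41,16],[45,0]]
[[3,17],[4,0],[6,7],[11,0],[20,9],[30,13],[31,9],[41,16],[45,0]]
[[3,17],[4,0],[6,7],[11,0],[20,9],[30,13],[31,9],[41,16],[47,0]]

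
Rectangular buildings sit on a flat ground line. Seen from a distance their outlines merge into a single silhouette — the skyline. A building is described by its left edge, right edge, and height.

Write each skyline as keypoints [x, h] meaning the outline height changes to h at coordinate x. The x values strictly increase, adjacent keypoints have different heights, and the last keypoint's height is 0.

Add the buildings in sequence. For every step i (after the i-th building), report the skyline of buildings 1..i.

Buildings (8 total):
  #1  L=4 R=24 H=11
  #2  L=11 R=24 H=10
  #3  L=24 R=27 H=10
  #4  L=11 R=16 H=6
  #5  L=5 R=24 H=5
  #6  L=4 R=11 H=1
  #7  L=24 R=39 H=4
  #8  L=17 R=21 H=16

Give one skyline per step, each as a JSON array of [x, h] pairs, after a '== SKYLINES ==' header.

== SKYLINES ==
[[4,11],[24,0]]
[[4,11],[24,0]]
[[4,11],[24,10],[27,0]]
[[4,11],[24,10],[27,0]]
[[4,11],[24,10],[27,0]]
[[4,11],[24,10],[27,0]]
[[4,11],[24,10],[27,4],[39,0]]
[[4,11],[17,16],[21,11],[24,10],[27,4],[39,0]]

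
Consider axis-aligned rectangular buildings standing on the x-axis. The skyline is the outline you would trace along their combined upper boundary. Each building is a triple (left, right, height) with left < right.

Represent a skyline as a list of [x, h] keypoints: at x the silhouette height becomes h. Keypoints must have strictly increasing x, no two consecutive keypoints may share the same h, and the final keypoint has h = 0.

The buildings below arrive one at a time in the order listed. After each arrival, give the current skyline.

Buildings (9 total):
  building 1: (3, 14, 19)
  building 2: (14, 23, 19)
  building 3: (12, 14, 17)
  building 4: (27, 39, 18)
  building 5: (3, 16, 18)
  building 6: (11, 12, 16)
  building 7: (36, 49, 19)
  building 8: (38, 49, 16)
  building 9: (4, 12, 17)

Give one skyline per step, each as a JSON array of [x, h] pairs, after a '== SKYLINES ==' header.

== SKYLINES ==
[[3,19],[14,0]]
[[3,19],[23,0]]
[[3,19],[23,0]]
[[3,19],[23,0],[27,18],[39,0]]
[[3,19],[23,0],[27,18],[39,0]]
[[3,19],[23,0],[27,18],[39,0]]
[[3,19],[23,0],[27,18],[36,19],[49,0]]
[[3,19],[23,0],[27,18],[36,19],[49,0]]
[[3,19],[23,0],[27,18],[36,19],[49,0]]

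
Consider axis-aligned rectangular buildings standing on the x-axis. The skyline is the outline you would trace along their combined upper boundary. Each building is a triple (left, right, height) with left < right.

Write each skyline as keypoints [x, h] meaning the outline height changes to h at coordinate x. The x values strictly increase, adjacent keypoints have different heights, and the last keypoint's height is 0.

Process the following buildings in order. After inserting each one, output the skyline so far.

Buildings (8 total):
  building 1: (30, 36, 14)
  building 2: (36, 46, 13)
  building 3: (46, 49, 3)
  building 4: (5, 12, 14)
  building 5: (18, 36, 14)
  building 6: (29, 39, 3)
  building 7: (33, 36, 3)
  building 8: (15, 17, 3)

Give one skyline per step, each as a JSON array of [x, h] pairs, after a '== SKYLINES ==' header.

== SKYLINES ==
[[30,14],[36,0]]
[[30,14],[36,13],[46,0]]
[[30,14],[36,13],[46,3],[49,0]]
[[5,14],[12,0],[30,14],[36,13],[46,3],[49,0]]
[[5,14],[12,0],[18,14],[36,13],[46,3],[49,0]]
[[5,14],[12,0],[18,14],[36,13],[46,3],[49,0]]
[[5,14],[12,0],[18,14],[36,13],[46,3],[49,0]]
[[5,14],[12,0],[15,3],[17,0],[18,14],[36,13],[46,3],[49,0]]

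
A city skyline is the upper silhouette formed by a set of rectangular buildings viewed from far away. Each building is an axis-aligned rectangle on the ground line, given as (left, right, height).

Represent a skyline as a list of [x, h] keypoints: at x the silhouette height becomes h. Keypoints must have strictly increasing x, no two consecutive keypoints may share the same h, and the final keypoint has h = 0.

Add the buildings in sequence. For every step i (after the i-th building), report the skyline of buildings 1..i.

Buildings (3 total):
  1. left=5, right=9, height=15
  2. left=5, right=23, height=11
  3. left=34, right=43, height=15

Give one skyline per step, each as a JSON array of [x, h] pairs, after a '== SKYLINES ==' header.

== SKYLINES ==
[[5,15],[9,0]]
[[5,15],[9,11],[23,0]]
[[5,15],[9,11],[23,0],[34,15],[43,0]]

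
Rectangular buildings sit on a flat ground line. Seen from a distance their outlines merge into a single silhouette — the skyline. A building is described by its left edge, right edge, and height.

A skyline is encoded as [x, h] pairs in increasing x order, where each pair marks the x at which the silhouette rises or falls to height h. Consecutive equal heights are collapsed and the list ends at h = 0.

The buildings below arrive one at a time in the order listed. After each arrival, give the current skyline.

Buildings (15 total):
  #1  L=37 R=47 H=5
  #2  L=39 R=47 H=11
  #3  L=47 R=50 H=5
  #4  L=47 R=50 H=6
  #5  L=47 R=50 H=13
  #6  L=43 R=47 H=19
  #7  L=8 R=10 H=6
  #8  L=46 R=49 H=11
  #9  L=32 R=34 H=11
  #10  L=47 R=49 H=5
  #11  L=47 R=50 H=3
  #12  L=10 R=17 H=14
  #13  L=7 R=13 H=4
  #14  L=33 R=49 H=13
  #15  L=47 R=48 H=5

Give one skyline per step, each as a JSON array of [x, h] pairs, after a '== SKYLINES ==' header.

== SKYLINES ==
[[37,5],[47,0]]
[[37,5],[39,11],[47,0]]
[[37,5],[39,11],[47,5],[50,0]]
[[37,5],[39,11],[47,6],[50,0]]
[[37,5],[39,11],[47,13],[50,0]]
[[37,5],[39,11],[43,19],[47,13],[50,0]]
[[8,6],[10,0],[37,5],[39,11],[43,19],[47,13],[50,0]]
[[8,6],[10,0],[37,5],[39,11],[43,19],[47,13],[50,0]]
[[8,6],[10,0],[32,11],[34,0],[37,5],[39,11],[43,19],[47,13],[50,0]]
[[8,6],[10,0],[32,11],[34,0],[37,5],[39,11],[43,19],[47,13],[50,0]]
[[8,6],[10,0],[32,11],[34,0],[37,5],[39,11],[43,19],[47,13],[50,0]]
[[8,6],[10,14],[17,0],[32,11],[34,0],[37,5],[39,11],[43,19],[47,13],[50,0]]
[[7,4],[8,6],[10,14],[17,0],[32,11],[34,0],[37,5],[39,11],[43,19],[47,13],[50,0]]
[[7,4],[8,6],[10,14],[17,0],[32,11],[33,13],[43,19],[47,13],[50,0]]
[[7,4],[8,6],[10,14],[17,0],[32,11],[33,13],[43,19],[47,13],[50,0]]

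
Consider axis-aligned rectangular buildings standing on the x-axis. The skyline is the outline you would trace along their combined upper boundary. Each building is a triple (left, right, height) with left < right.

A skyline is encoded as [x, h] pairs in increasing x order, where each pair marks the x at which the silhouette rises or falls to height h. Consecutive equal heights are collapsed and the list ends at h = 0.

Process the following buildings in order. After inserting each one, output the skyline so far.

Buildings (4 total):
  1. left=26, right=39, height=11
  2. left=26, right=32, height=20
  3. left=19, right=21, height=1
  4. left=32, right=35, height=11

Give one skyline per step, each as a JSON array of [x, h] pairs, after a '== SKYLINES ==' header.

== SKYLINES ==
[[26,11],[39,0]]
[[26,20],[32,11],[39,0]]
[[19,1],[21,0],[26,20],[32,11],[39,0]]
[[19,1],[21,0],[26,20],[32,11],[39,0]]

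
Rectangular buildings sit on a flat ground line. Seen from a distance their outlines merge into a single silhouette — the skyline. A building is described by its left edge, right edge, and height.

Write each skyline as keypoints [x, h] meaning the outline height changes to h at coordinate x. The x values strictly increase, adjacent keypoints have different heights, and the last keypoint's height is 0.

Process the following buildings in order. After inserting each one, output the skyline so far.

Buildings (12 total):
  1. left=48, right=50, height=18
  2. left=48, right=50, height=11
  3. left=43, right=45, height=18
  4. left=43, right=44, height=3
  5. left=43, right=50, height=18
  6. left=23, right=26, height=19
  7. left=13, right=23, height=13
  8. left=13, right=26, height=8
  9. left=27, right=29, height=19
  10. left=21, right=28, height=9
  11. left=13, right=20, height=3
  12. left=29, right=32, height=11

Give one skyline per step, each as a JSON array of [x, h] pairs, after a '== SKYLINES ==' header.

== SKYLINES ==
[[48,18],[50,0]]
[[48,18],[50,0]]
[[43,18],[45,0],[48,18],[50,0]]
[[43,18],[45,0],[48,18],[50,0]]
[[43,18],[50,0]]
[[23,19],[26,0],[43,18],[50,0]]
[[13,13],[23,19],[26,0],[43,18],[50,0]]
[[13,13],[23,19],[26,0],[43,18],[50,0]]
[[13,13],[23,19],[26,0],[27,19],[29,0],[43,18],[50,0]]
[[13,13],[23,19],[26,9],[27,19],[29,0],[43,18],[50,0]]
[[13,13],[23,19],[26,9],[27,19],[29,0],[43,18],[50,0]]
[[13,13],[23,19],[26,9],[27,19],[29,11],[32,0],[43,18],[50,0]]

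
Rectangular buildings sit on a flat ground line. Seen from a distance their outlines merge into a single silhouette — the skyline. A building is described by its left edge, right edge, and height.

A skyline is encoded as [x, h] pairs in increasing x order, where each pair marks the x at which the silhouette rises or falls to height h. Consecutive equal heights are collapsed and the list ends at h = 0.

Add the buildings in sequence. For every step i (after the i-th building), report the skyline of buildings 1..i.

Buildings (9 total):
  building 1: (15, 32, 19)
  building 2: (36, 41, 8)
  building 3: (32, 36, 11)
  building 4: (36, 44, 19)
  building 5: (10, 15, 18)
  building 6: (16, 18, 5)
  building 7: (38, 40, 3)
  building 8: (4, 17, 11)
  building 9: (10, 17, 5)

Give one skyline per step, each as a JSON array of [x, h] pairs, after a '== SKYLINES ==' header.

== SKYLINES ==
[[15,19],[32,0]]
[[15,19],[32,0],[36,8],[41,0]]
[[15,19],[32,11],[36,8],[41,0]]
[[15,19],[32,11],[36,19],[44,0]]
[[10,18],[15,19],[32,11],[36,19],[44,0]]
[[10,18],[15,19],[32,11],[36,19],[44,0]]
[[10,18],[15,19],[32,11],[36,19],[44,0]]
[[4,11],[10,18],[15,19],[32,11],[36,19],[44,0]]
[[4,11],[10,18],[15,19],[32,11],[36,19],[44,0]]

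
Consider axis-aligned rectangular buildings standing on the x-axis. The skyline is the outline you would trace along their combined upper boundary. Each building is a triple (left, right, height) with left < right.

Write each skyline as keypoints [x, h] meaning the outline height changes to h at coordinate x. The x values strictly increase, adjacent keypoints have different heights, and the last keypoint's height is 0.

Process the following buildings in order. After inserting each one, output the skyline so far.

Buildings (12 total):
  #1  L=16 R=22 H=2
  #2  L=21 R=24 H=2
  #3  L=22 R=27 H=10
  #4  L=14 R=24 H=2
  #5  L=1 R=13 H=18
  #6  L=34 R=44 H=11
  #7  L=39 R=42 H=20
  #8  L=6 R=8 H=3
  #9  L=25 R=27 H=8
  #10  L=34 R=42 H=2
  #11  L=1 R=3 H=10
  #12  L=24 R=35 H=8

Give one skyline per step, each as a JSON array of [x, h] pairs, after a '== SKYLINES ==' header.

== SKYLINES ==
[[16,2],[22,0]]
[[16,2],[24,0]]
[[16,2],[22,10],[27,0]]
[[14,2],[22,10],[27,0]]
[[1,18],[13,0],[14,2],[22,10],[27,0]]
[[1,18],[13,0],[14,2],[22,10],[27,0],[34,11],[44,0]]
[[1,18],[13,0],[14,2],[22,10],[27,0],[34,11],[39,20],[42,11],[44,0]]
[[1,18],[13,0],[14,2],[22,10],[27,0],[34,11],[39,20],[42,11],[44,0]]
[[1,18],[13,0],[14,2],[22,10],[27,0],[34,11],[39,20],[42,11],[44,0]]
[[1,18],[13,0],[14,2],[22,10],[27,0],[34,11],[39,20],[42,11],[44,0]]
[[1,18],[13,0],[14,2],[22,10],[27,0],[34,11],[39,20],[42,11],[44,0]]
[[1,18],[13,0],[14,2],[22,10],[27,8],[34,11],[39,20],[42,11],[44,0]]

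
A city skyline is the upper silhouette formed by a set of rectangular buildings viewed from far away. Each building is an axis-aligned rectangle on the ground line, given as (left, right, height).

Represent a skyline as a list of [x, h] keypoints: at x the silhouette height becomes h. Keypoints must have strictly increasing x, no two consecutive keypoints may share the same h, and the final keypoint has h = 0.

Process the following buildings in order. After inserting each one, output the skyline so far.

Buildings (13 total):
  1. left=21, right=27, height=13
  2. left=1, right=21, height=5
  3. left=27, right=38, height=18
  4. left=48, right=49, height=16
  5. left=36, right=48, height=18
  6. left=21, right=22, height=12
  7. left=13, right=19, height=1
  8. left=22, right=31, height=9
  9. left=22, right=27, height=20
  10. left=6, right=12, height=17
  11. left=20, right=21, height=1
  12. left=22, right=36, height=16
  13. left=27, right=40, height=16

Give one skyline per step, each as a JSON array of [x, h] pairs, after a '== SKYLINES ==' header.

== SKYLINES ==
[[21,13],[27,0]]
[[1,5],[21,13],[27,0]]
[[1,5],[21,13],[27,18],[38,0]]
[[1,5],[21,13],[27,18],[38,0],[48,16],[49,0]]
[[1,5],[21,13],[27,18],[48,16],[49,0]]
[[1,5],[21,13],[27,18],[48,16],[49,0]]
[[1,5],[21,13],[27,18],[48,16],[49,0]]
[[1,5],[21,13],[27,18],[48,16],[49,0]]
[[1,5],[21,13],[22,20],[27,18],[48,16],[49,0]]
[[1,5],[6,17],[12,5],[21,13],[22,20],[27,18],[48,16],[49,0]]
[[1,5],[6,17],[12,5],[21,13],[22,20],[27,18],[48,16],[49,0]]
[[1,5],[6,17],[12,5],[21,13],[22,20],[27,18],[48,16],[49,0]]
[[1,5],[6,17],[12,5],[21,13],[22,20],[27,18],[48,16],[49,0]]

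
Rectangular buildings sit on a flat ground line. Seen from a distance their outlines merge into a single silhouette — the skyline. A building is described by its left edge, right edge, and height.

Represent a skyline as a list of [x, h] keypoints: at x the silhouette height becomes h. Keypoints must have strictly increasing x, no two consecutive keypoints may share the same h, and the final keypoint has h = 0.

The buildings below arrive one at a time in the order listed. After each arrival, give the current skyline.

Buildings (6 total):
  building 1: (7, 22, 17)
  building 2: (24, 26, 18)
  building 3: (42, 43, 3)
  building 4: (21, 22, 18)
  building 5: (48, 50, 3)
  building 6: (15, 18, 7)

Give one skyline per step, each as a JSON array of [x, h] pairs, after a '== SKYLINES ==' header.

== SKYLINES ==
[[7,17],[22,0]]
[[7,17],[22,0],[24,18],[26,0]]
[[7,17],[22,0],[24,18],[26,0],[42,3],[43,0]]
[[7,17],[21,18],[22,0],[24,18],[26,0],[42,3],[43,0]]
[[7,17],[21,18],[22,0],[24,18],[26,0],[42,3],[43,0],[48,3],[50,0]]
[[7,17],[21,18],[22,0],[24,18],[26,0],[42,3],[43,0],[48,3],[50,0]]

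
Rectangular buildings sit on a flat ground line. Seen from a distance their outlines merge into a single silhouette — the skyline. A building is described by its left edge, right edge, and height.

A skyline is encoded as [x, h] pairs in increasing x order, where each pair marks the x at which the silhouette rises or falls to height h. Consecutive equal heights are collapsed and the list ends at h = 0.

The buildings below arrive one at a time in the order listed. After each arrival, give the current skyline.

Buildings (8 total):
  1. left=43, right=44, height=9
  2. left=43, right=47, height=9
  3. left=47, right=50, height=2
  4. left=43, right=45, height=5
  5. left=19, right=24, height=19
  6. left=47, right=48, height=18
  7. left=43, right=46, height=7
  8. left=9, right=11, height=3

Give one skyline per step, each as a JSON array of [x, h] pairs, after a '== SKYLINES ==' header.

== SKYLINES ==
[[43,9],[44,0]]
[[43,9],[47,0]]
[[43,9],[47,2],[50,0]]
[[43,9],[47,2],[50,0]]
[[19,19],[24,0],[43,9],[47,2],[50,0]]
[[19,19],[24,0],[43,9],[47,18],[48,2],[50,0]]
[[19,19],[24,0],[43,9],[47,18],[48,2],[50,0]]
[[9,3],[11,0],[19,19],[24,0],[43,9],[47,18],[48,2],[50,0]]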